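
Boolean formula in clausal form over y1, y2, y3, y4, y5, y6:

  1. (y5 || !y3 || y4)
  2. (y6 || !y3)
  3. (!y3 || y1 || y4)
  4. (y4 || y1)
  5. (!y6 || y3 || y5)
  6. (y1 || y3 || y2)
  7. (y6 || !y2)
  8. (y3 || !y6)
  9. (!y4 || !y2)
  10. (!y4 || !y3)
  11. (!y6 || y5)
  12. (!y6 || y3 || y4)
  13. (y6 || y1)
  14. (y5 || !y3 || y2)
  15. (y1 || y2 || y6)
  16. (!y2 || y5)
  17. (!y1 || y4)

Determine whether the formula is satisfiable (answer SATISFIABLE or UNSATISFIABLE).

SATISFIABLE

Try y1 = True.
  then y4 is forced to True.
  then y2 is forced to False.
  then y3 is forced to False.
  then y6 is forced to False.
y5 is now unconstrained; take y5 = False.
So y1 = True, y2 = False, y3 = False, y4 = True, y5 = False, y6 = False is a satisfying assignment.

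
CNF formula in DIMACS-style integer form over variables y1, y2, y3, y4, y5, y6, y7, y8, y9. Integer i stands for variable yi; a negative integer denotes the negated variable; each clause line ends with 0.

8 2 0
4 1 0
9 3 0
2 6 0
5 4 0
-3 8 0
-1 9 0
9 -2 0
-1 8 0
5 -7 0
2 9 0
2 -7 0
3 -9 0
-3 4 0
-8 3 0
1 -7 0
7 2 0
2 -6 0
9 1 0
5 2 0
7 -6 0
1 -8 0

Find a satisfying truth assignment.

y1=True, y2=True, y3=True, y4=True, y5=True, y6=True, y7=True, y8=True, y9=True

Pure literal: y4 appears only positively; assign y4 = True.
Pure literal: y5 appears only positively; assign y5 = True.
Try y1 = True.
  then y9 is forced to True.
  then y8 is forced to True.
  then y3 is forced to True.
Set y2 = True and propagate.
Set y6 = True and propagate.
  then y7 is forced to True.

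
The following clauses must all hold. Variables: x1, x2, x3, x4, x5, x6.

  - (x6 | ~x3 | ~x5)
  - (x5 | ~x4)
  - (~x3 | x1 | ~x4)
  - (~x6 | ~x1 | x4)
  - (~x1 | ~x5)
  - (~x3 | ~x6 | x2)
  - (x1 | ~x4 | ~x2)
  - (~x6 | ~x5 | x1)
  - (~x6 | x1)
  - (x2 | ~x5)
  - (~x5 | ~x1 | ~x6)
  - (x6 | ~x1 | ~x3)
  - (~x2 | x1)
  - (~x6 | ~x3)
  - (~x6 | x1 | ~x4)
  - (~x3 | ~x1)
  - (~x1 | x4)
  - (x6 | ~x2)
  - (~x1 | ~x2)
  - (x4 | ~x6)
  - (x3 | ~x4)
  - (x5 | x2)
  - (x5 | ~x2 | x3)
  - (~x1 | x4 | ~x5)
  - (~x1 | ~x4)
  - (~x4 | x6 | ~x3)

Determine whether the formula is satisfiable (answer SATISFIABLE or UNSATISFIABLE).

x1 = True:
  propagation gives x5=False, x4=False; an empty clause results — contradiction.
x1 = False:
  propagation gives x6=False, x2=False, x5=False; an empty clause results — contradiction.
Every branch closes, so no satisfying assignment exists.

UNSATISFIABLE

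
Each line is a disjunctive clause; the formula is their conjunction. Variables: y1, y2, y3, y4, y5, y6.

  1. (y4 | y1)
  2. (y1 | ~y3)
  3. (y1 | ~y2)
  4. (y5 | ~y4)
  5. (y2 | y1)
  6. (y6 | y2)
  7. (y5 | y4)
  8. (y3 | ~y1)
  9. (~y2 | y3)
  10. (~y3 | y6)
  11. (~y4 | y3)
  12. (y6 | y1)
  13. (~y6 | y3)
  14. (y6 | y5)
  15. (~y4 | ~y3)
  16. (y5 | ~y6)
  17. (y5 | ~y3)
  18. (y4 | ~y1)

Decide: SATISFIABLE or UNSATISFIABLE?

UNSATISFIABLE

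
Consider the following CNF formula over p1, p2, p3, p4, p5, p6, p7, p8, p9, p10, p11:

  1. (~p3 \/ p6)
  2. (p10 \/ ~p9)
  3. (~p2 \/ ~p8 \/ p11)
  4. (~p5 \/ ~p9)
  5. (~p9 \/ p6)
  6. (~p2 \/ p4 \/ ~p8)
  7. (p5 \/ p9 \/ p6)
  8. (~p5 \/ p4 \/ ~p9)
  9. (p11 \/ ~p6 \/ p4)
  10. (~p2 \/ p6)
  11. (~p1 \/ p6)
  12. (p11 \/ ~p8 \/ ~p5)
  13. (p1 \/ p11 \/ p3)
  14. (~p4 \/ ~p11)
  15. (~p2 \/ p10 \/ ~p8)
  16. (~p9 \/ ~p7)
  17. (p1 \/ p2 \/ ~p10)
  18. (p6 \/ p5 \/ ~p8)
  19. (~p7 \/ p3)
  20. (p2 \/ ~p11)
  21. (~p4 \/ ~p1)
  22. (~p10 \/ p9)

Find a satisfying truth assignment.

p1=0, p2=1, p3=1, p4=1, p5=0, p6=1, p7=0, p8=0, p9=1, p10=1, p11=0

Check each clause:
  1. (~p3 \/ p6) — p6 is true.
  2. (~p9 \/ p10) — p10 is true.
  3. (p11 \/ ~p8 \/ ~p2) — ~p8 is true.
  4. (~p5 \/ ~p9) — ~p5 is true.
  5. (~p9 \/ p6) — p6 is true.
  6. (~p2 \/ p4 \/ ~p8) — ~p8 is true.
  7. (p5 \/ p9 \/ p6) — p9 is true.
  8. (~p9 \/ p4 \/ ~p5) — ~p5 is true.
  9. (p4 \/ p11 \/ ~p6) — p4 is true.
  10. (p6 \/ ~p2) — p6 is true.
  11. (~p1 \/ p6) — p6 is true.
  12. (~p5 \/ ~p8 \/ p11) — ~p8 is true.
  13. (p1 \/ p11 \/ p3) — p3 is true.
  14. (~p4 \/ ~p11) — ~p11 is true.
  15. (~p2 \/ ~p8 \/ p10) — ~p8 is true.
  16. (~p9 \/ ~p7) — ~p7 is true.
  17. (p1 \/ ~p10 \/ p2) — p2 is true.
  18. (p6 \/ ~p8 \/ p5) — ~p8 is true.
  19. (p3 \/ ~p7) — ~p7 is true.
  20. (~p11 \/ p2) — p2 is true.
  21. (~p4 \/ ~p1) — ~p1 is true.
  22. (p9 \/ ~p10) — p9 is true.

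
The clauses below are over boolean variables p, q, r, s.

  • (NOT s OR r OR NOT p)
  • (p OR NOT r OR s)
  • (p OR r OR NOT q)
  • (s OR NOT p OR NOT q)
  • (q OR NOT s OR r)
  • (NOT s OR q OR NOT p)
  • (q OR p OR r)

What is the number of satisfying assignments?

Satisfying assignments:
  p=0 q=0 r=1 s=1
  p=0 q=1 r=1 s=1
  p=1 q=0 r=0 s=0
  p=1 q=0 r=1 s=0
  p=1 q=1 r=1 s=1
That's 5 in total.

5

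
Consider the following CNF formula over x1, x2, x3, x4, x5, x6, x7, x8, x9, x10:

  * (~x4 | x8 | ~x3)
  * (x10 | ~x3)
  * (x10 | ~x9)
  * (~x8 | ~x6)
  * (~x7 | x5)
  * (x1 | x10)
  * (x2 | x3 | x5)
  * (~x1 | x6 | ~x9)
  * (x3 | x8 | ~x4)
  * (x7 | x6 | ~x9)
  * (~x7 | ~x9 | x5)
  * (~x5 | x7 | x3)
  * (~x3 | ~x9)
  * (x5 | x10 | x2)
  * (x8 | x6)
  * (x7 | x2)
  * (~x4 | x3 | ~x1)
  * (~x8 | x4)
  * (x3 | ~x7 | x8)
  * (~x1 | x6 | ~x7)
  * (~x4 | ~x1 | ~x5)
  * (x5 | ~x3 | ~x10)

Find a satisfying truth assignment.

x1=F, x2=T, x3=T, x4=T, x5=T, x6=F, x7=T, x8=T, x9=F, x10=T

Check each clause:
  1. (~x4 | x8 | ~x3) — x8 is true.
  2. (~x3 | x10) — x10 is true.
  3. (x10 | ~x9) — x10 is true.
  4. (~x8 | ~x6) — ~x6 is true.
  5. (~x7 | x5) — x5 is true.
  6. (x10 | x1) — x10 is true.
  7. (x5 | x3 | x2) — x2 is true.
  8. (x6 | ~x1 | ~x9) — ~x9 is true.
  9. (x8 | ~x4 | x3) — x8 is true.
  10. (x7 | x6 | ~x9) — x7 is true.
  11. (x5 | ~x7 | ~x9) — x5 is true.
  12. (x7 | ~x5 | x3) — x3 is true.
  13. (~x9 | ~x3) — ~x9 is true.
  14. (x10 | x5 | x2) — x2 is true.
  15. (x6 | x8) — x8 is true.
  16. (x2 | x7) — x2 is true.
  17. (~x1 | ~x4 | x3) — x3 is true.
  18. (x4 | ~x8) — x4 is true.
  19. (x3 | x8 | ~x7) — x8 is true.
  20. (~x7 | x6 | ~x1) — ~x1 is true.
  21. (~x5 | ~x1 | ~x4) — ~x1 is true.
  22. (~x3 | x5 | ~x10) — x5 is true.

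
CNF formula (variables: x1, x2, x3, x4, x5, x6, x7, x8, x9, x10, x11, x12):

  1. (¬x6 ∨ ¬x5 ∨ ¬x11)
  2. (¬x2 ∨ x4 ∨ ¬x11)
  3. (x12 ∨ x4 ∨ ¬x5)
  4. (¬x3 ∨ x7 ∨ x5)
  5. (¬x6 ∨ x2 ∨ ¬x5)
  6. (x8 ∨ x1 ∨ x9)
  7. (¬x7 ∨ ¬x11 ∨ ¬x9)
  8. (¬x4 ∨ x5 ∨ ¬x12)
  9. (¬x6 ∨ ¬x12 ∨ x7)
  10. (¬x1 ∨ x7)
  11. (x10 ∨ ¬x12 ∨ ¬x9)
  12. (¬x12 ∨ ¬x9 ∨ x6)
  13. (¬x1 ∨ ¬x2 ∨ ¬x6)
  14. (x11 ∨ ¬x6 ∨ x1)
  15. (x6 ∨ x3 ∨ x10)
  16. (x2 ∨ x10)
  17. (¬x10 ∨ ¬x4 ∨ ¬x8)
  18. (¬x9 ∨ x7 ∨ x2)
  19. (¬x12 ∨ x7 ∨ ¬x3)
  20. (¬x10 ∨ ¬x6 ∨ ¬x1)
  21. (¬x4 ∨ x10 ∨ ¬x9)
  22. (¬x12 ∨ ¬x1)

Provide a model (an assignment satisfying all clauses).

x1 = False  x2 = True  x3 = True  x4 = False  x5 = True  x6 = False  x7 = True  x8 = True  x9 = False  x10 = False  x11 = False  x12 = True

Check each clause:
  1. (¬x5 ∨ ¬x6 ∨ ¬x11) — ¬x6 is true.
  2. (x4 ∨ ¬x11 ∨ ¬x2) — ¬x11 is true.
  3. (x4 ∨ x12 ∨ ¬x5) — x12 is true.
  4. (x5 ∨ x7 ∨ ¬x3) — x5 is true.
  5. (x2 ∨ ¬x6 ∨ ¬x5) — ¬x6 is true.
  6. (x9 ∨ x8 ∨ x1) — x8 is true.
  7. (¬x9 ∨ ¬x11 ∨ ¬x7) — ¬x11 is true.
  8. (¬x12 ∨ ¬x4 ∨ x5) — x5 is true.
  9. (¬x6 ∨ x7 ∨ ¬x12) — ¬x6 is true.
  10. (x7 ∨ ¬x1) — ¬x1 is true.
  11. (¬x9 ∨ x10 ∨ ¬x12) — ¬x9 is true.
  12. (¬x12 ∨ x6 ∨ ¬x9) — ¬x9 is true.
  13. (¬x6 ∨ ¬x2 ∨ ¬x1) — ¬x6 is true.
  14. (¬x6 ∨ x1 ∨ x11) — ¬x6 is true.
  15. (x3 ∨ x10 ∨ x6) — x3 is true.
  16. (x2 ∨ x10) — x2 is true.
  17. (¬x8 ∨ ¬x10 ∨ ¬x4) — ¬x4 is true.
  18. (x2 ∨ ¬x9 ∨ x7) — x2 is true.
  19. (¬x3 ∨ ¬x12 ∨ x7) — x7 is true.
  20. (¬x10 ∨ ¬x1 ∨ ¬x6) — ¬x6 is true.
  21. (¬x9 ∨ x10 ∨ ¬x4) — ¬x4 is true.
  22. (¬x1 ∨ ¬x12) — ¬x1 is true.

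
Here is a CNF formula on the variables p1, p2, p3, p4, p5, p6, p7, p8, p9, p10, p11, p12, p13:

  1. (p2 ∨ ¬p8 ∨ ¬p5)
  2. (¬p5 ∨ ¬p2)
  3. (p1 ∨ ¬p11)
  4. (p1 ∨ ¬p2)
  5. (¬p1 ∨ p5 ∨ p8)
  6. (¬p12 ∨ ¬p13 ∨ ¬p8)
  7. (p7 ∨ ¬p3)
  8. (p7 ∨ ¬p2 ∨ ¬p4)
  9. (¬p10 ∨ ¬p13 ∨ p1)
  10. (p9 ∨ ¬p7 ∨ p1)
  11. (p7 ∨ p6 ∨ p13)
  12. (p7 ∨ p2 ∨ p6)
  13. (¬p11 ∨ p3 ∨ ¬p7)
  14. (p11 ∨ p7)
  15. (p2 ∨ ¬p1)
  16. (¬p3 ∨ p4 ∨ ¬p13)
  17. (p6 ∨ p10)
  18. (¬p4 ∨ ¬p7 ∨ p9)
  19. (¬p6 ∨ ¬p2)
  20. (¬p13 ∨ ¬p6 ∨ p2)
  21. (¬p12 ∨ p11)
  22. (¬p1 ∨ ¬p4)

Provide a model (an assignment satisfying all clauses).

Pure literal: p9 appears only positively; assign p9 = True.
p12 occurs only negated in the remaining clauses — set p12 = False.
Branch on p1: take p1 = False.
  then p11 is forced to False.
  then p2 is forced to False.
  then p7 is forced to True.
The remaining clauses are satisfied by p3 = True, p4 = True, p5 = False, p6 = True, p8 = True, p10 = False, p13 = False.

p1=False, p2=False, p3=True, p4=True, p5=False, p6=True, p7=True, p8=True, p9=True, p10=False, p11=False, p12=False, p13=False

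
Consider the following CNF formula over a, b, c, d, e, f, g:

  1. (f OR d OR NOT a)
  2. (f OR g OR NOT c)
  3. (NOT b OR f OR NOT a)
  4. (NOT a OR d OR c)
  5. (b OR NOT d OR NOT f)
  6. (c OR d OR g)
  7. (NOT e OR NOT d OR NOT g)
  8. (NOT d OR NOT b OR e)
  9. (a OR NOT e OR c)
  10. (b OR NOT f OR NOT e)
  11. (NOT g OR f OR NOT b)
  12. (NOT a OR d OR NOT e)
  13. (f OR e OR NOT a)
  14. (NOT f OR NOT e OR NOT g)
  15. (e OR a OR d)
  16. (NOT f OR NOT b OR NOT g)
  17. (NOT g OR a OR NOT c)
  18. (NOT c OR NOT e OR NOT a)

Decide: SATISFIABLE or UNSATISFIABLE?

SATISFIABLE

Try a = True.
Try b = False.
Set c = False and propagate.
  then d is forced to True.
  then f is forced to False.
  then e is forced to True.
  then g is forced to False.
So a = T, b = F, c = F, d = T, e = T, f = F, g = F is a satisfying assignment.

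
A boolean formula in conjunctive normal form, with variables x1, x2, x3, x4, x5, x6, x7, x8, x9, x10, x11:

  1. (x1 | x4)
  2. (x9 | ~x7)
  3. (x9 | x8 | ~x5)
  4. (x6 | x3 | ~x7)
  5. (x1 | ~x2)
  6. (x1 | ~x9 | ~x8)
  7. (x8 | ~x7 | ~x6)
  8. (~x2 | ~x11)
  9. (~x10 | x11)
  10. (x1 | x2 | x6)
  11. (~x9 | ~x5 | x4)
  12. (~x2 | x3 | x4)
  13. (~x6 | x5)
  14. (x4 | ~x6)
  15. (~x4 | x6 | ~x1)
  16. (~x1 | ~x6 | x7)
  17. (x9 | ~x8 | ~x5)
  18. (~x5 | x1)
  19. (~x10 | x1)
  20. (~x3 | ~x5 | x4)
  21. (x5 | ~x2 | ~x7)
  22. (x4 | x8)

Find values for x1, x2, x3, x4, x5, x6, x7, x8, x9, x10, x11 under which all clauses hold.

x1=True  x2=False  x3=True  x4=False  x5=False  x6=False  x7=False  x8=True  x9=False  x10=True  x11=True

Check each clause:
  1. (x1 | x4) — x1 is true.
  2. (~x7 | x9) — ~x7 is true.
  3. (x9 | ~x5 | x8) — x8 is true.
  4. (~x7 | x6 | x3) — ~x7 is true.
  5. (x1 | ~x2) — x1 is true.
  6. (x1 | ~x9 | ~x8) — x1 is true.
  7. (x8 | ~x6 | ~x7) — x8 is true.
  8. (~x2 | ~x11) — ~x2 is true.
  9. (~x10 | x11) — x11 is true.
  10. (x2 | x6 | x1) — x1 is true.
  11. (~x5 | ~x9 | x4) — ~x5 is true.
  12. (x4 | x3 | ~x2) — x3 is true.
  13. (x5 | ~x6) — ~x6 is true.
  14. (x4 | ~x6) — ~x6 is true.
  15. (~x4 | ~x1 | x6) — ~x4 is true.
  16. (~x1 | ~x6 | x7) — ~x6 is true.
  17. (x9 | ~x5 | ~x8) — ~x5 is true.
  18. (~x5 | x1) — x1 is true.
  19. (~x10 | x1) — x1 is true.
  20. (x4 | ~x5 | ~x3) — ~x5 is true.
  21. (~x7 | x5 | ~x2) — ~x7 is true.
  22. (x4 | x8) — x8 is true.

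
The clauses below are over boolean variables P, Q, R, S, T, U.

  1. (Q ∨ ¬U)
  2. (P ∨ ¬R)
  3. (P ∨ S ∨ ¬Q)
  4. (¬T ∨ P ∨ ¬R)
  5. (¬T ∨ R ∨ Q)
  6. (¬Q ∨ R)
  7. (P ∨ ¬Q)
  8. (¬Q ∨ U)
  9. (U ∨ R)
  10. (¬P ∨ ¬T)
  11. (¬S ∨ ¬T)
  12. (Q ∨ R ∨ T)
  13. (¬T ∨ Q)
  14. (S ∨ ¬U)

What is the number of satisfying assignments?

3

The models are:
  P=T Q=F R=T S=F T=F U=F
  P=T Q=F R=T S=T T=F U=F
  P=T Q=T R=T S=T T=F U=T
That's 3 in total.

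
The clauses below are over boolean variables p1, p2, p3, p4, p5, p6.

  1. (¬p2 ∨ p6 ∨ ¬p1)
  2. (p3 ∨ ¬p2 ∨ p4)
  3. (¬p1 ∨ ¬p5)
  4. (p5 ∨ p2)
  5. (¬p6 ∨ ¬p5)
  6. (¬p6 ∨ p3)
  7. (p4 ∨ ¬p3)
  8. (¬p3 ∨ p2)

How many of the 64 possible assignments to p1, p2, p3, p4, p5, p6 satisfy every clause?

Case analysis on p2 and p3:
  p2=T, p3=T: remaining (p1,p4,p5,p6) ∈ {(F,T,F,F); (F,T,F,T); (F,T,T,F); (T,T,F,T)} — 4.
  p2=T, p3=F: remaining (p1,p4,p5,p6) ∈ {(F,T,F,F); (F,T,T,F)} — 2.
  p2=F, p3=T: a clause becomes empty — 0.
  p2=F, p3=F: remaining (p1,p4,p5,p6) ∈ {(F,F,T,F); (F,T,T,F)} — 2.
Total: 4 + 2 + 0 + 2 = 8.

8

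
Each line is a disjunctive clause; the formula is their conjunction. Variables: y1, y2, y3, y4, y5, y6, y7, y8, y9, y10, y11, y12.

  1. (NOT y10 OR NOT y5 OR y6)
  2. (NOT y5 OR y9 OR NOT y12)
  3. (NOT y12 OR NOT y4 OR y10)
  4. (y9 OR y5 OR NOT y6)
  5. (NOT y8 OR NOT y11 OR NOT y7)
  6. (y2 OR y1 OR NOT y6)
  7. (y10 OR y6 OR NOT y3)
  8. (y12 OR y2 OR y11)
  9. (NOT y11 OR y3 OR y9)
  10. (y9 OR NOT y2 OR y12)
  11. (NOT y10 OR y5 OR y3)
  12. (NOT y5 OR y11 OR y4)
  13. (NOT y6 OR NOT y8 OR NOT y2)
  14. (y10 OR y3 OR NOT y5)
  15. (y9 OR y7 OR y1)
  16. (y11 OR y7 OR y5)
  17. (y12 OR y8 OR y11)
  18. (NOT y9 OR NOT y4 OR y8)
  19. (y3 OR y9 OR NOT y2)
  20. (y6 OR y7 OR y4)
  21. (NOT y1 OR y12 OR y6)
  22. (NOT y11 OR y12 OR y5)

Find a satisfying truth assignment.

y1=T, y2=F, y3=T, y4=T, y5=F, y6=F, y7=T, y8=F, y9=F, y10=T, y11=F, y12=T

Check each clause:
  1. (y6 OR NOT y5 OR NOT y10) — NOT y5 is true.
  2. (y9 OR NOT y5 OR NOT y12) — NOT y5 is true.
  3. (NOT y12 OR NOT y4 OR y10) — y10 is true.
  4. (NOT y6 OR y9 OR y5) — NOT y6 is true.
  5. (NOT y11 OR NOT y7 OR NOT y8) — NOT y8 is true.
  6. (y1 OR NOT y6 OR y2) — y1 is true.
  7. (y10 OR NOT y3 OR y6) — y10 is true.
  8. (y2 OR y12 OR y11) — y12 is true.
  9. (NOT y11 OR y3 OR y9) — y3 is true.
  10. (NOT y2 OR y12 OR y9) — y12 is true.
  11. (y5 OR y3 OR NOT y10) — y3 is true.
  12. (y11 OR y4 OR NOT y5) — NOT y5 is true.
  13. (NOT y6 OR NOT y2 OR NOT y8) — NOT y8 is true.
  14. (NOT y5 OR y3 OR y10) — y10 is true.
  15. (y7 OR y9 OR y1) — y1 is true.
  16. (y5 OR y7 OR y11) — y7 is true.
  17. (y11 OR y8 OR y12) — y12 is true.
  18. (y8 OR NOT y4 OR NOT y9) — NOT y9 is true.
  19. (y9 OR NOT y2 OR y3) — y3 is true.
  20. (y7 OR y6 OR y4) — y4 is true.
  21. (y12 OR NOT y1 OR y6) — y12 is true.
  22. (y5 OR y12 OR NOT y11) — NOT y11 is true.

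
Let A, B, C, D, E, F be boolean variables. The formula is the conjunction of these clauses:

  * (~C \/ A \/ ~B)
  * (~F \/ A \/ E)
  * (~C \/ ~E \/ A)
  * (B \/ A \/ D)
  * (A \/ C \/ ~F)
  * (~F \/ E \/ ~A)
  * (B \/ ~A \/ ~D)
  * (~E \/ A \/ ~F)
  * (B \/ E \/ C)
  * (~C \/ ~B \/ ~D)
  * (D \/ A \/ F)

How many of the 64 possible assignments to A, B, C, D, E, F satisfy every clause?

18

Split on A, then B.
  A=T, B=T: 9 of the 16 assignments to (C,D,E,F) work.
  A=T, B=F: 5 of the 16 assignments to (C,D,E,F) work.
  A=F, B=T: remaining (C,D,E,F) ∈ {(F,T,F,F); (F,T,T,F)} — 2.
  A=F, B=F: remaining (C,D,E,F) ∈ {(F,T,T,F); (T,T,F,F)} — 2.
Total: 9 + 5 + 2 + 2 = 18.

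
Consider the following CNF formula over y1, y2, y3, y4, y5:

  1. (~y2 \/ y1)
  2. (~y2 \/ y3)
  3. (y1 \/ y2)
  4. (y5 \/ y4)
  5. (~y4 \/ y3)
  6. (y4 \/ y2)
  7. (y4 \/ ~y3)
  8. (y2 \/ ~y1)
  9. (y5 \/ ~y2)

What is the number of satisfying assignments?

1

The models are:
  y1=T y2=T y3=T y4=T y5=T
Count: 1.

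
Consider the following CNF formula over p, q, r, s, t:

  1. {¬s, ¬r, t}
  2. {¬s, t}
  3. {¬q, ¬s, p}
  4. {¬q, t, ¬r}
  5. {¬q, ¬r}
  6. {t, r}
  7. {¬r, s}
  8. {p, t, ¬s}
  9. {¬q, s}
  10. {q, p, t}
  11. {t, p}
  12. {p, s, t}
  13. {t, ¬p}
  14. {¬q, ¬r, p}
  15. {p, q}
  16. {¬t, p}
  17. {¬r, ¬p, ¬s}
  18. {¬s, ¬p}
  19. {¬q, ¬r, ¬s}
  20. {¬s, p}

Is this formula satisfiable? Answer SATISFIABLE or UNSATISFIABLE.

SATISFIABLE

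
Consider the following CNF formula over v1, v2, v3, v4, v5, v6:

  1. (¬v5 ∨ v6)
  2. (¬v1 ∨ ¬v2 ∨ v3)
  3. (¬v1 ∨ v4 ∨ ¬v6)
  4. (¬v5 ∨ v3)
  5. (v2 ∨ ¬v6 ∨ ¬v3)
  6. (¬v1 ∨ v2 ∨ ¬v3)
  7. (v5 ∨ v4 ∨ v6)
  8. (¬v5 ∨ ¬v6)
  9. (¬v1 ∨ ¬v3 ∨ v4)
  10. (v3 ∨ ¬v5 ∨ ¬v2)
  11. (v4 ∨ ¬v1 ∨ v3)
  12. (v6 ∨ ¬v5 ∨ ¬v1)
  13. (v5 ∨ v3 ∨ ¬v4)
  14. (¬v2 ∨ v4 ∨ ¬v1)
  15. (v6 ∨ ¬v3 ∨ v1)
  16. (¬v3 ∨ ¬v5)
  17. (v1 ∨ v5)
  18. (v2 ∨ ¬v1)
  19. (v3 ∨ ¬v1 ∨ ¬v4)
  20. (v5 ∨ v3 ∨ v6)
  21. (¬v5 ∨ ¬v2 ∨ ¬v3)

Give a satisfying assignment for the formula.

Branch on v1: take v1 = True.
  then v2 is forced to True.
  then v3 is forced to True.
  then v4 is forced to True.
  then v5 is forced to False.
v6 is now unconstrained; take v6 = True.
Check each clause:
  1. (v6 ∨ ¬v5) — ¬v5 is true.
  2. (¬v2 ∨ v3 ∨ ¬v1) — v3 is true.
  3. (¬v1 ∨ v4 ∨ ¬v6) — v4 is true.
  4. (¬v5 ∨ v3) — v3 is true.
  5. (¬v6 ∨ ¬v3 ∨ v2) — v2 is true.
  6. (¬v3 ∨ ¬v1 ∨ v2) — v2 is true.
  7. (v6 ∨ v5 ∨ v4) — v4 is true.
  8. (¬v6 ∨ ¬v5) — ¬v5 is true.
  9. (¬v1 ∨ ¬v3 ∨ v4) — v4 is true.
  10. (¬v5 ∨ ¬v2 ∨ v3) — v3 is true.
  11. (v3 ∨ v4 ∨ ¬v1) — v3 is true.
  12. (¬v1 ∨ v6 ∨ ¬v5) — ¬v5 is true.
  13. (¬v4 ∨ v3 ∨ v5) — v3 is true.
  14. (¬v1 ∨ ¬v2 ∨ v4) — v4 is true.
  15. (¬v3 ∨ v6 ∨ v1) — v1 is true.
  16. (¬v5 ∨ ¬v3) — ¬v5 is true.
  17. (v5 ∨ v1) — v1 is true.
  18. (v2 ∨ ¬v1) — v2 is true.
  19. (v3 ∨ ¬v4 ∨ ¬v1) — v3 is true.
  20. (v5 ∨ v6 ∨ v3) — v3 is true.
  21. (¬v2 ∨ ¬v3 ∨ ¬v5) — ¬v5 is true.

v1=T, v2=T, v3=T, v4=T, v5=F, v6=T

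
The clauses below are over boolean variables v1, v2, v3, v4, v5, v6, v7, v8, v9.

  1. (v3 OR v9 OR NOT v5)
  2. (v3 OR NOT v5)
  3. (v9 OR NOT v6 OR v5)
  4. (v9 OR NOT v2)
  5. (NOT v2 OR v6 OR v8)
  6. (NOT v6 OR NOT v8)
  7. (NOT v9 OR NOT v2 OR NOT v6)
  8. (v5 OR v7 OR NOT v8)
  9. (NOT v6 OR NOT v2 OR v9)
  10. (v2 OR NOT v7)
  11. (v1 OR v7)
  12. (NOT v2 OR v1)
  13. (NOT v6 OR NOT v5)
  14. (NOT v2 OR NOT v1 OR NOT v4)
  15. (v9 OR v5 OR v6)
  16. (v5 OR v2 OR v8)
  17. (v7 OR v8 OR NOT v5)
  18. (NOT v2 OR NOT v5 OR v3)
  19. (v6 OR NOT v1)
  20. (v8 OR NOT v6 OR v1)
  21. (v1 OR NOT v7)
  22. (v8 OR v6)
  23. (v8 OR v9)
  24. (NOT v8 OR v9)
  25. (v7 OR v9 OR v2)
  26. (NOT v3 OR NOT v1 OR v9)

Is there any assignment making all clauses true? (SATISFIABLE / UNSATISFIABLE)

UNSATISFIABLE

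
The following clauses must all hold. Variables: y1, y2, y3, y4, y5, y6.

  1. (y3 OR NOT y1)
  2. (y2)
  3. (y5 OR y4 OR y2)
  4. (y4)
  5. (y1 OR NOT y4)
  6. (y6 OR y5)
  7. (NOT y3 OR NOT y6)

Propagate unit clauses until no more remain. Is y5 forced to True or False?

(y2) is a unit clause: y2 = True.
(y4) is a unit clause: y4 = True.
In (y1 OR NOT y4), NOT y4 is now false; y1 must hold, so y1 = True.
(y3 OR NOT y1): since y1 = True, the clause reduces to (y3). y3 = True.
In (NOT y3 OR NOT y6), NOT y3 is now false; NOT y6 must hold, so y6 = False.
(y5 OR y6) with y6 = False leaves only y5, so y5 = True.

True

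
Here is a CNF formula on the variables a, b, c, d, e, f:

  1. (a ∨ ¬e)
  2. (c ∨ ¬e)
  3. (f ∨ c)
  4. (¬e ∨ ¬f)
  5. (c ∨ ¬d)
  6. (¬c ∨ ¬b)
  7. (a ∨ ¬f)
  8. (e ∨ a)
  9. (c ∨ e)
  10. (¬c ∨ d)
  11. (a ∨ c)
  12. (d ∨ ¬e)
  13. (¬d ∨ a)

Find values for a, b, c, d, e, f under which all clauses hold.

Pure literal: a appears only positively; assign a = True.
b occurs only negated in the remaining clauses — set b = False.
Branch on c: take c = True.
  then d is forced to True.
Branch on e: take e = False.
f is now unconstrained; take f = False.
Check each clause:
  1. (a ∨ ¬e) — a is true.
  2. (c ∨ ¬e) — c is true.
  3. (f ∨ c) — c is true.
  4. (¬f ∨ ¬e) — ¬f is true.
  5. (c ∨ ¬d) — c is true.
  6. (¬c ∨ ¬b) — ¬b is true.
  7. (a ∨ ¬f) — a is true.
  8. (a ∨ e) — a is true.
  9. (c ∨ e) — c is true.
  10. (¬c ∨ d) — d is true.
  11. (a ∨ c) — a is true.
  12. (¬e ∨ d) — ¬e is true.
  13. (a ∨ ¬d) — a is true.

a = T  b = F  c = T  d = T  e = F  f = F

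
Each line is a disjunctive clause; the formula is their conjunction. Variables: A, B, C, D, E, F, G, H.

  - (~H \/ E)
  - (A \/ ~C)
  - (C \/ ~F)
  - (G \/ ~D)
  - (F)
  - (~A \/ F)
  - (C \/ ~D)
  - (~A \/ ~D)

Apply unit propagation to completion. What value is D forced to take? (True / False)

False

(F) stands alone — F = True.
(~F \/ C): since F = True, the clause reduces to (C). C = True.
(A \/ ~C): since C = True, the clause reduces to (A). A = True.
(~D \/ ~A): since A = True, the clause reduces to (~D). D = False.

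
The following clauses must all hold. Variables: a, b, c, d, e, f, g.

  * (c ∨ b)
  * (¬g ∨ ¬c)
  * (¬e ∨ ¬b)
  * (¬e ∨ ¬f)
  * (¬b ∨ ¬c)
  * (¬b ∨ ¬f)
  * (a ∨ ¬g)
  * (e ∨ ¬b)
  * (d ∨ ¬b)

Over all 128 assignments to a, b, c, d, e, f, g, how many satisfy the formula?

12

Split on b, then c.
  b=1, c=1: a clause becomes empty — 0.
  b=1, c=0: a clause becomes empty — 0.
  b=0, c=1: a, d free; 3 ways for (e,f,g) × 2^2 = 12.
  b=0, c=0: a clause becomes empty — 0.
Total: 0 + 0 + 12 + 0 = 12.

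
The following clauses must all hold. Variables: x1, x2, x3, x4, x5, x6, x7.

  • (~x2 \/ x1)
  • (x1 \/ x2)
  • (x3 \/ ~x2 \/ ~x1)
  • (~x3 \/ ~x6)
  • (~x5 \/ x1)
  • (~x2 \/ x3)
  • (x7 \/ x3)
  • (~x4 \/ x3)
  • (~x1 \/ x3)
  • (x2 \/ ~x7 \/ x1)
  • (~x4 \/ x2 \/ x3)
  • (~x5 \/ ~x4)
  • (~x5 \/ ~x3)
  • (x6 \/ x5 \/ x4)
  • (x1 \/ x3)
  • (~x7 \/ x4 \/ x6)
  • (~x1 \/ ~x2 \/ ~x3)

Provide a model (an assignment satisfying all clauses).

x1 = True, x2 = False, x3 = True, x4 = True, x5 = False, x6 = False, x7 = False

Set x1 = True and propagate.
  then x3 is forced to True.
  then x6 is forced to False.
  then x5 is forced to False.
  then x4 is forced to True.
  then x2 is forced to False.
x7 is now unconstrained; take x7 = False.
Every clause has at least one true literal under this assignment.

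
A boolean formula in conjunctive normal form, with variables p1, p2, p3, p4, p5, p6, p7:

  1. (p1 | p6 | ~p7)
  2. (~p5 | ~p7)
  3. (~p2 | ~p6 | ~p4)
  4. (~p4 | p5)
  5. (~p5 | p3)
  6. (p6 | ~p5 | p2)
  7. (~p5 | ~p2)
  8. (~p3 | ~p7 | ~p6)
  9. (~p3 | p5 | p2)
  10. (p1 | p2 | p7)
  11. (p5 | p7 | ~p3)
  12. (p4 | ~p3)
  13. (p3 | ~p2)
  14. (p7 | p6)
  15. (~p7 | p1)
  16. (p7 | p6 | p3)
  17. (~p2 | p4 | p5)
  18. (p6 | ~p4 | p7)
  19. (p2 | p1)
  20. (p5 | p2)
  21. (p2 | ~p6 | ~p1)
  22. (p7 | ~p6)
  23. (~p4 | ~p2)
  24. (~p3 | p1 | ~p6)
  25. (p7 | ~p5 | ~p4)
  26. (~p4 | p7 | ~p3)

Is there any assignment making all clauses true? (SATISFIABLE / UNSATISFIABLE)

UNSATISFIABLE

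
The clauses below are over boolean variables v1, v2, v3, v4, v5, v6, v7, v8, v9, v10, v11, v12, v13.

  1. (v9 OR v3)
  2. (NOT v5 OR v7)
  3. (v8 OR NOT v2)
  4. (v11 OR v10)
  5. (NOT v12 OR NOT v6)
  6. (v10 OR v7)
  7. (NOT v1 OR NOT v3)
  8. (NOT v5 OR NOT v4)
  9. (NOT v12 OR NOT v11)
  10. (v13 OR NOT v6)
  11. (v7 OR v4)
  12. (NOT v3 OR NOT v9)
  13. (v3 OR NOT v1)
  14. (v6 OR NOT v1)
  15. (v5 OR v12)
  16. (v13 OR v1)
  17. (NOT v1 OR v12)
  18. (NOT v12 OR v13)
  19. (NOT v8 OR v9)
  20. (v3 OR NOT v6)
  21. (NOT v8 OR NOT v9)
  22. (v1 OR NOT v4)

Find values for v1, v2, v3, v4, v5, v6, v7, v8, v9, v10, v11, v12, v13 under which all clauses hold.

v1 = 0, v2 = 0, v3 = 0, v4 = 0, v5 = 1, v6 = 0, v7 = 1, v8 = 0, v9 = 1, v10 = 1, v11 = 1, v12 = 0, v13 = 1

v2 occurs only negated in the remaining clauses — set v2 = False.
Pure literal: v7 appears only positively; assign v7 = True.
Set v1 = False and propagate.
  then v13 is forced to True.
  then v4 is forced to False.
Branch on v3: take v3 = False.
  then v9 is forced to True.
  then v6 is forced to False.
  then v8 is forced to False.
Try v5 = True.
The remaining clauses are satisfied by v10 = True, v11 = True, v12 = False.
Check each clause:
  1. (v9 OR v3) — v9 is true.
  2. (NOT v5 OR v7) — v7 is true.
  3. (v8 OR NOT v2) — NOT v2 is true.
  4. (v11 OR v10) — v10 is true.
  5. (NOT v12 OR NOT v6) — NOT v6 is true.
  6. (v7 OR v10) — v10 is true.
  7. (NOT v1 OR NOT v3) — NOT v3 is true.
  8. (NOT v5 OR NOT v4) — NOT v4 is true.
  9. (NOT v11 OR NOT v12) — NOT v12 is true.
  10. (NOT v6 OR v13) — NOT v6 is true.
  11. (v7 OR v4) — v7 is true.
  12. (NOT v3 OR NOT v9) — NOT v3 is true.
  13. (NOT v1 OR v3) — NOT v1 is true.
  14. (NOT v1 OR v6) — NOT v1 is true.
  15. (v12 OR v5) — v5 is true.
  16. (v1 OR v13) — v13 is true.
  17. (v12 OR NOT v1) — NOT v1 is true.
  18. (NOT v12 OR v13) — NOT v12 is true.
  19. (NOT v8 OR v9) — NOT v8 is true.
  20. (NOT v6 OR v3) — NOT v6 is true.
  21. (NOT v9 OR NOT v8) — NOT v8 is true.
  22. (v1 OR NOT v4) — NOT v4 is true.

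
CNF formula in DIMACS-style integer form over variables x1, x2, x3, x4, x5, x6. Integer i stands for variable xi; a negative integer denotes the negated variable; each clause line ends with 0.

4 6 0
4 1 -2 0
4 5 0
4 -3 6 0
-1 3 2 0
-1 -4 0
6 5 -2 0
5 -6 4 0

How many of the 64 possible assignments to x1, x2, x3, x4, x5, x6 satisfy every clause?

19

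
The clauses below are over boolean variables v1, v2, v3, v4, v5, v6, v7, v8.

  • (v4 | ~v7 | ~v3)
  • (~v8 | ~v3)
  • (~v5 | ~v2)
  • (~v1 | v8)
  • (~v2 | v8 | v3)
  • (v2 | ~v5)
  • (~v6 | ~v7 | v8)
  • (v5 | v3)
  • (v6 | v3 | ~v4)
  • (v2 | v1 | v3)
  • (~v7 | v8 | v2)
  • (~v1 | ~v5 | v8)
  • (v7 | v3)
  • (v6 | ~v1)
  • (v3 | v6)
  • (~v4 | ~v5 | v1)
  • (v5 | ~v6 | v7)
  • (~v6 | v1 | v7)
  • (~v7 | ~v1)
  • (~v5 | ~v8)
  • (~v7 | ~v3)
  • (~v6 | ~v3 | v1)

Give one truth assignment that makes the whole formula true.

v1=F  v2=T  v3=T  v4=T  v5=F  v6=F  v7=F  v8=F

Check each clause:
  1. (~v7 | v4 | ~v3) — ~v7 is true.
  2. (~v8 | ~v3) — ~v8 is true.
  3. (~v5 | ~v2) — ~v5 is true.
  4. (v8 | ~v1) — ~v1 is true.
  5. (v8 | ~v2 | v3) — v3 is true.
  6. (~v5 | v2) — v2 is true.
  7. (v8 | ~v6 | ~v7) — ~v7 is true.
  8. (v3 | v5) — v3 is true.
  9. (~v4 | v3 | v6) — v3 is true.
  10. (v3 | v1 | v2) — v2 is true.
  11. (~v7 | v8 | v2) — ~v7 is true.
  12. (~v5 | v8 | ~v1) — ~v5 is true.
  13. (v7 | v3) — v3 is true.
  14. (~v1 | v6) — ~v1 is true.
  15. (v6 | v3) — v3 is true.
  16. (v1 | ~v5 | ~v4) — ~v5 is true.
  17. (v7 | v5 | ~v6) — ~v6 is true.
  18. (v1 | ~v6 | v7) — ~v6 is true.
  19. (~v7 | ~v1) — ~v7 is true.
  20. (~v8 | ~v5) — ~v8 is true.
  21. (~v7 | ~v3) — ~v7 is true.
  22. (~v6 | v1 | ~v3) — ~v6 is true.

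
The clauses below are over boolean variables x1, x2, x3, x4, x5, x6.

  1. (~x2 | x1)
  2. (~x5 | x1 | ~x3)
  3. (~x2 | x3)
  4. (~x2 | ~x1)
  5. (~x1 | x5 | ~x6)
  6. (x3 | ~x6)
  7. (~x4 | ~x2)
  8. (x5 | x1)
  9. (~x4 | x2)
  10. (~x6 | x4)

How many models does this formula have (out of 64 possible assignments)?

Satisfying assignments:
  x1=0 x2=0 x3=0 x4=0 x5=1 x6=0
  x1=1 x2=0 x3=0 x4=0 x5=0 x6=0
  x1=1 x2=0 x3=0 x4=0 x5=1 x6=0
  x1=1 x2=0 x3=1 x4=0 x5=0 x6=0
  x1=1 x2=0 x3=1 x4=0 x5=1 x6=0
That's 5 in total.

5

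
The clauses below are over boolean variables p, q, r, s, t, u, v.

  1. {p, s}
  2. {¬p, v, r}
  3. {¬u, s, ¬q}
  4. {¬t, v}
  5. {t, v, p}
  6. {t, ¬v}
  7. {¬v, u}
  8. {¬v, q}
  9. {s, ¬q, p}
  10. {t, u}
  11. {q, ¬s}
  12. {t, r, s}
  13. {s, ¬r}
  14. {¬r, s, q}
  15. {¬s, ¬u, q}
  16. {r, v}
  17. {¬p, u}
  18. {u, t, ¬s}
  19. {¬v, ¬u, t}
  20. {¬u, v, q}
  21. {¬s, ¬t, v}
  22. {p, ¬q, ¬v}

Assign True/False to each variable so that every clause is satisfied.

p=True, q=True, r=True, s=True, t=False, u=True, v=False

Check each clause:
  1. {p, s} — p is true.
  2. {¬p, v, r} — r is true.
  3. {s, ¬q, ¬u} — s is true.
  4. {v, ¬t} — ¬t is true.
  5. {p, v, t} — p is true.
  6. {t, ¬v} — ¬v is true.
  7. {¬v, u} — ¬v is true.
  8. {q, ¬v} — ¬v is true.
  9. {p, s, ¬q} — p is true.
  10. {t, u} — u is true.
  11. {q, ¬s} — q is true.
  12. {t, s, r} — r is true.
  13. {s, ¬r} — s is true.
  14. {q, ¬r, s} — q is true.
  15. {¬u, ¬s, q} — q is true.
  16. {r, v} — r is true.
  17. {u, ¬p} — u is true.
  18. {t, u, ¬s} — u is true.
  19. {¬v, ¬u, t} — ¬v is true.
  20. {q, ¬u, v} — q is true.
  21. {¬s, v, ¬t} — ¬t is true.
  22. {¬v, p, ¬q} — p is true.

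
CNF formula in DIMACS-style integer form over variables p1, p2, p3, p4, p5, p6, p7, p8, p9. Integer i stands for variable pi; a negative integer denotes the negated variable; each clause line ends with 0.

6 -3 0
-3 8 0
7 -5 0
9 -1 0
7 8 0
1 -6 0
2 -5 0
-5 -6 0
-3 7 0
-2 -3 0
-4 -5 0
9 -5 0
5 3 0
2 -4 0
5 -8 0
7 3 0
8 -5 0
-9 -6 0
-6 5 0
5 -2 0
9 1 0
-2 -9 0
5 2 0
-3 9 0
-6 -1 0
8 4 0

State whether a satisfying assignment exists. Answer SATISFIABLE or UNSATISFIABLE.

p5 = True:
  propagation gives p7=True, p2=True, p6=False, p3=False; an empty clause results — contradiction.
p5 = False:
  propagation gives p3=True, p6=True; an empty clause results — contradiction.
Every branch closes, so no satisfying assignment exists.

UNSATISFIABLE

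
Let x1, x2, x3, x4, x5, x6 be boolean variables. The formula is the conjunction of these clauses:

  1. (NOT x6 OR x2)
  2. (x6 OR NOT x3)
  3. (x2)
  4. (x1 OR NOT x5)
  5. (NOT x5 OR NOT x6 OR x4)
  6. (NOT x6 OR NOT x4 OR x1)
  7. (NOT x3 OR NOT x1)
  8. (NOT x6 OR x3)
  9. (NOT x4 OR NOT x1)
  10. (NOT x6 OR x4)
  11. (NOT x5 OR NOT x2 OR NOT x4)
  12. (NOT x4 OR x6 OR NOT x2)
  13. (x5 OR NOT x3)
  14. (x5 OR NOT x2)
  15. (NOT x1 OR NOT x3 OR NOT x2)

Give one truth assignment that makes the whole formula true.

(x2) is a unit clause, so x2 = True.
(x5) is a unit clause, so x5 = True.
The clause (x1) is unit: x1 must be True.
Unit propagation: (NOT x3) forces x3 = False.
Unit propagation: (NOT x6) forces x6 = False.
(NOT x4) is a unit clause, so x4 = False.
Check each clause:
  1. (NOT x6 OR x2) — x2 is true.
  2. (x6 OR NOT x3) — NOT x3 is true.
  3. (x2) — x2 is true.
  4. (NOT x5 OR x1) — x1 is true.
  5. (x4 OR NOT x5 OR NOT x6) — NOT x6 is true.
  6. (NOT x6 OR x1 OR NOT x4) — x1 is true.
  7. (NOT x3 OR NOT x1) — NOT x3 is true.
  8. (x3 OR NOT x6) — NOT x6 is true.
  9. (NOT x4 OR NOT x1) — NOT x4 is true.
  10. (NOT x6 OR x4) — NOT x6 is true.
  11. (NOT x2 OR NOT x4 OR NOT x5) — NOT x4 is true.
  12. (x6 OR NOT x4 OR NOT x2) — NOT x4 is true.
  13. (NOT x3 OR x5) — NOT x3 is true.
  14. (x5 OR NOT x2) — x5 is true.
  15. (NOT x1 OR NOT x3 OR NOT x2) — NOT x3 is true.

x1 = True  x2 = True  x3 = False  x4 = False  x5 = True  x6 = False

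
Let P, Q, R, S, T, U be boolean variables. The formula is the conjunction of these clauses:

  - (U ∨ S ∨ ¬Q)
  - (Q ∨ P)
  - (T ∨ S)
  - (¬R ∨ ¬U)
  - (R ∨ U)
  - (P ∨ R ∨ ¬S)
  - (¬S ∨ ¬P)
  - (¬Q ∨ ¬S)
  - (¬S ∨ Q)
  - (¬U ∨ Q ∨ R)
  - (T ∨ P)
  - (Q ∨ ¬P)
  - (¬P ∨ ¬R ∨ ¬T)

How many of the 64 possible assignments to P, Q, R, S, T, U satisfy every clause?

2

The models are:
  P=0 Q=1 R=0 S=0 T=1 U=1
  P=1 Q=1 R=0 S=0 T=1 U=1
That's 2 in total.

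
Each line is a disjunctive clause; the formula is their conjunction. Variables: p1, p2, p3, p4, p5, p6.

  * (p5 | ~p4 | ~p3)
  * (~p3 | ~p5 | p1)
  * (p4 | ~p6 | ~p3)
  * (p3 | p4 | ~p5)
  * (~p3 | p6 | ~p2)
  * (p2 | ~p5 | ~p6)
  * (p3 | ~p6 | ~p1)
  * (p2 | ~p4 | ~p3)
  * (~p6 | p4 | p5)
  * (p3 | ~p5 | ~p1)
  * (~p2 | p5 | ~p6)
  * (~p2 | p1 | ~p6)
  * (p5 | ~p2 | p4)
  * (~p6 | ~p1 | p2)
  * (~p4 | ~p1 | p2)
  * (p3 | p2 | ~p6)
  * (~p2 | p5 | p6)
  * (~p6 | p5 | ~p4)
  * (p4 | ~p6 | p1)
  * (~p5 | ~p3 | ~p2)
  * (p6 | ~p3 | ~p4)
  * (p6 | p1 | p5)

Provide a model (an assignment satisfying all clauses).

p1 = F, p2 = T, p3 = F, p4 = T, p5 = T, p6 = F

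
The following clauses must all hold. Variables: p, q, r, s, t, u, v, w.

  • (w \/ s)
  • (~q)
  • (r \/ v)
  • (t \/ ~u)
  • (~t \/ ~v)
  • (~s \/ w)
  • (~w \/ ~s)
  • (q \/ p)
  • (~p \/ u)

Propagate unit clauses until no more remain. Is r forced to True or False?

True

(~q) is a unit clause: q = False.
(q \/ p) with q = False leaves only p, so p = True.
(~p \/ u): since p = True, the clause reduces to (u). u = True.
(t \/ ~u) with u = True leaves only t, so t = True.
(~t \/ ~v) with t = True leaves only ~v, so v = False.
From (v \/ r) and v = False: r = True.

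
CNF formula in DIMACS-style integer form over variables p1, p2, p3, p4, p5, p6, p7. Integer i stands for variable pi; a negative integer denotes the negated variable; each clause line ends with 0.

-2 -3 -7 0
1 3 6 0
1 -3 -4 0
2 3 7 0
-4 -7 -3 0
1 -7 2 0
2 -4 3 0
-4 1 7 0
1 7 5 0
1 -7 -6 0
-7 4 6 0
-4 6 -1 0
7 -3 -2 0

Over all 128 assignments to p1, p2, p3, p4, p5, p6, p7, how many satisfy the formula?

Case analysis on p7 and p1:
  p7=1, p1=1: p5 free; 4 ways for (p2,p3,p4,p6) × 2^1 = 8.
  p7=1, p1=0: a clause becomes empty — 0.
  p7=0, p1=1: p5 free; 6 ways for (p2,p3,p4,p6) × 2^1 = 12.
  p7=0, p1=0: remaining (p2,p3,p4,p5,p6) ∈ {(0,1,0,1,0); (0,1,0,1,1); (1,0,0,1,1)} — 3.
Total: 8 + 0 + 12 + 3 = 23.

23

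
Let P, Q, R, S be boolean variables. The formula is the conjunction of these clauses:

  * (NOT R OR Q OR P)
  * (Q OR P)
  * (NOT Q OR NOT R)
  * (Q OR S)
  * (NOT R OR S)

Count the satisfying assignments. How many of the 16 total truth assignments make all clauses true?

6

Satisfying assignments:
  P=F Q=T R=F S=F
  P=F Q=T R=F S=T
  P=T Q=F R=F S=T
  P=T Q=F R=T S=T
  P=T Q=T R=F S=F
  P=T Q=T R=F S=T
Count: 6.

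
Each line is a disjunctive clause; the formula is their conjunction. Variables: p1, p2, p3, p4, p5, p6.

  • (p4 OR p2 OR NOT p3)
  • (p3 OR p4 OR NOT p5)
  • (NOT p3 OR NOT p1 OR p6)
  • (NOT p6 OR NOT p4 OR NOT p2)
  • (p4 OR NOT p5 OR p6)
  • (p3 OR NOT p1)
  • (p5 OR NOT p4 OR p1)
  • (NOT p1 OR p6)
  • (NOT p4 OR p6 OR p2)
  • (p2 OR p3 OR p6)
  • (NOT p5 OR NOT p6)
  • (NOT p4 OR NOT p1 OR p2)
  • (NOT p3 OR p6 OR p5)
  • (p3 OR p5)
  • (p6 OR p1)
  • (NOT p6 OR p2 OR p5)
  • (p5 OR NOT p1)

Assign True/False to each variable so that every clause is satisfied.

Try p1 = False.
  then p6 is forced to True.
  then p5 is forced to False.
  then p4 is forced to False.
  then p3 is forced to True.
  then p2 is forced to True.
Every clause has at least one true literal under this assignment.

p1=F  p2=T  p3=T  p4=F  p5=F  p6=T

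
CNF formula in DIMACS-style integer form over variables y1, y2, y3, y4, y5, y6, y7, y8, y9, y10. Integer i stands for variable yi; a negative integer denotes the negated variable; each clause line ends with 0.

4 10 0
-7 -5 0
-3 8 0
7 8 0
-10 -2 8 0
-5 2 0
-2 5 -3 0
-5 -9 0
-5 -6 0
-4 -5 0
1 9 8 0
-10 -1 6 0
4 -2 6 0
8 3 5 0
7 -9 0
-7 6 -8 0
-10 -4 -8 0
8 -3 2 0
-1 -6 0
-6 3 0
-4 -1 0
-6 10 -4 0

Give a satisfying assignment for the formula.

y1=False, y2=False, y3=True, y4=False, y5=False, y6=True, y7=True, y8=True, y9=True, y10=True

Check each clause:
  1. {y4, y10} — y10 is true.
  2. {¬y7, ¬y5} — ¬y5 is true.
  3. {y8, ¬y3} — y8 is true.
  4. {y7, y8} — y8 is true.
  5. {¬y2, ¬y10, y8} — y8 is true.
  6. {y2, ¬y5} — ¬y5 is true.
  7. {¬y2, ¬y3, y5} — ¬y2 is true.
  8. {¬y9, ¬y5} — ¬y5 is true.
  9. {¬y6, ¬y5} — ¬y5 is true.
  10. {¬y4, ¬y5} — ¬y5 is true.
  11. {y9, y8, y1} — y8 is true.
  12. {y6, ¬y10, ¬y1} — y6 is true.
  13. {y4, ¬y2, y6} — y6 is true.
  14. {y5, y8, y3} — y8 is true.
  15. {y7, ¬y9} — y7 is true.
  16. {¬y7, y6, ¬y8} — y6 is true.
  17. {¬y4, ¬y8, ¬y10} — ¬y4 is true.
  18. {y8, y2, ¬y3} — y8 is true.
  19. {¬y1, ¬y6} — ¬y1 is true.
  20. {¬y6, y3} — y3 is true.
  21. {¬y1, ¬y4} — ¬y4 is true.
  22. {¬y6, y10, ¬y4} — y10 is true.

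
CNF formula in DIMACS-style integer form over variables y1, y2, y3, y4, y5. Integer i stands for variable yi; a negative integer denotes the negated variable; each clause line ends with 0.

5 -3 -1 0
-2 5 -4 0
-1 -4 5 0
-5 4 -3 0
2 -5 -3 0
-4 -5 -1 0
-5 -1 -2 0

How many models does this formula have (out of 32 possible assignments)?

Split on y5, then y1.
  y5=T, y1=T: remaining (y2,y3,y4) ∈ {(F,F,F)} — 1.
  y5=T, y1=F: 5 of the 8 assignments to (y2,y3,y4) work.
  y5=F, y1=T: remaining (y2,y3,y4) ∈ {(F,F,F); (T,F,F)} — 2.
  y5=F, y1=F: y3 free; 3 ways for (y2,y4) × 2^1 = 6.
Total: 1 + 5 + 2 + 6 = 14.

14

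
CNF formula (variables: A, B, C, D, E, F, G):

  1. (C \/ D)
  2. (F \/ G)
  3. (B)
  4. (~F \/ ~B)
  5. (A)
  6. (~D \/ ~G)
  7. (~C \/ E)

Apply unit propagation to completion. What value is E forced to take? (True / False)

True

(B) stands alone — B = True.
(~B \/ ~F) with B = True leaves only ~F, so F = False.
(G \/ F): since F = False, the clause reduces to (G). G = True.
(A) stands alone — A = True.
(~G \/ ~D) with G = True leaves only ~D, so D = False.
(C \/ D): since D = False, the clause reduces to (C). C = True.
(~C \/ E): since C = True, the clause reduces to (E). E = True.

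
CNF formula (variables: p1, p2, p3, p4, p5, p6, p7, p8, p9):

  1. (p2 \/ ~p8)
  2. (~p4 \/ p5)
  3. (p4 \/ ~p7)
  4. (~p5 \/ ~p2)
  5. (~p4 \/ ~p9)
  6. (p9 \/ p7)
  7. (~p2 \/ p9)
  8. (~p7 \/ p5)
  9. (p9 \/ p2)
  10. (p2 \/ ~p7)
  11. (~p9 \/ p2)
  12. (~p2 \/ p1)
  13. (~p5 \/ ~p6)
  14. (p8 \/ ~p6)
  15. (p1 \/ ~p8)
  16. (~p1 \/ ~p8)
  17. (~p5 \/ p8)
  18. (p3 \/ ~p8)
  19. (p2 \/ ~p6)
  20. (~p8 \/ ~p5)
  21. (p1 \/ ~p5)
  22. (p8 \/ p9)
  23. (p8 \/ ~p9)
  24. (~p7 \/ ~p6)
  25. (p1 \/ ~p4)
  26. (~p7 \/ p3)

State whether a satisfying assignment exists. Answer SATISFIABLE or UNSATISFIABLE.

UNSATISFIABLE

p8 = True:
  propagation gives p2=True, p5=False, p4=False, p7=False; an empty clause results — contradiction.
p8 = False:
  propagation gives p6=False, p5=False, p4=False, p7=False; an empty clause results — contradiction.
Every branch closes, so no satisfying assignment exists.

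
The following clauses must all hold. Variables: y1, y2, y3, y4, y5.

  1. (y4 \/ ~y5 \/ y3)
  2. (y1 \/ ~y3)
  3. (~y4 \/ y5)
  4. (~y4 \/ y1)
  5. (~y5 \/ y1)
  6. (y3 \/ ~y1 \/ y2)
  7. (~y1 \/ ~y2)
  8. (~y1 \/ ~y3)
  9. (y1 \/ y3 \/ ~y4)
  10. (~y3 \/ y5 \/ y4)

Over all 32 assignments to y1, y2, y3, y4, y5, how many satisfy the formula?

2

Satisfying assignments:
  y1=0 y2=0 y3=0 y4=0 y5=0
  y1=0 y2=1 y3=0 y4=0 y5=0
That's 2 in total.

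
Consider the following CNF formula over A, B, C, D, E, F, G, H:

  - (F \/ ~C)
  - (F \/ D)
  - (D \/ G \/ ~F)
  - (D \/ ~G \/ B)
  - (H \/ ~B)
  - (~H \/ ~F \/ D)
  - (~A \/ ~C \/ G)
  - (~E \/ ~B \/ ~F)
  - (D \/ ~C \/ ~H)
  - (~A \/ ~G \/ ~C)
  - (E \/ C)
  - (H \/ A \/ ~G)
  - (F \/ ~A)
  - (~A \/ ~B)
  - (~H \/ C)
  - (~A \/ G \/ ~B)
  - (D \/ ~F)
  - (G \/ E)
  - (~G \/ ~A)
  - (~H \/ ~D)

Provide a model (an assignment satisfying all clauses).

A = 0, B = 0, C = 1, D = 1, E = 1, F = 1, G = 0, H = 0

Branch on A: take A = False.
Try B = False.
Branch on C: take C = True.
  then F is forced to True.
  then D is forced to True.
  then H is forced to False.
  then G is forced to False.
  then E is forced to True.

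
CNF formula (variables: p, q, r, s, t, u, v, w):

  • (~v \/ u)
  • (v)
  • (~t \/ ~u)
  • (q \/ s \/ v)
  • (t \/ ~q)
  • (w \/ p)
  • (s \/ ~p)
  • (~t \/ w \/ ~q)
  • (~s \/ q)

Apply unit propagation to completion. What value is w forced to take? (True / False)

True

Unit clause (v) sets v = True.
(u \/ ~v): since v = True, the clause reduces to (u). u = True.
(~t \/ ~u) with u = True leaves only ~t, so t = False.
In (~q \/ t), t is now false; ~q must hold, so q = False.
In (~s \/ q), q is now false; ~s must hold, so s = False.
In (~p \/ s), s is now false; ~p must hold, so p = False.
In (w \/ p), p is now false; w must hold, so w = True.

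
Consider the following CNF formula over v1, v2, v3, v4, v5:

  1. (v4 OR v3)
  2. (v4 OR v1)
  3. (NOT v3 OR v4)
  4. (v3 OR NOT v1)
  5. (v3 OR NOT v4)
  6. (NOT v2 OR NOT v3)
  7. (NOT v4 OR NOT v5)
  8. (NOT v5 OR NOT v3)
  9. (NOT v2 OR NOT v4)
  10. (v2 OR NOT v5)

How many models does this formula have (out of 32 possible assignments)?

2

Satisfying assignments:
  v1=0 v2=0 v3=1 v4=1 v5=0
  v1=1 v2=0 v3=1 v4=1 v5=0
That's 2 in total.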